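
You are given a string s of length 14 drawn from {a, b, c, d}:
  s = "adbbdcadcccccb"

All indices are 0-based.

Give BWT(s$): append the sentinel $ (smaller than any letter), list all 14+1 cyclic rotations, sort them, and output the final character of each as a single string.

rank  rotation         last
    0  $adbbdcadcccccb  b
    1  adbbdcadcccccb$  $
    2  adcccccb$adbbdc  c
    3  b$adbbdcadccccc  c
    4  bbdcadcccccb$ad  d
    5  bdcadcccccb$adb  b
    6  cadcccccb$adbbd  d
    7  cb$adbbdcadcccc  c
    8  ccb$adbbdcadccc  c
    9  cccb$adbbdcadcc  c
   10  ccccb$adbbdcadc  c
   11  cccccb$adbbdcad  d
   12  dbbdcadcccccb$a  a
   13  dcadcccccb$adbb  b
   14  dcccccb$adbbdca  a

b$ccdbdccccdaba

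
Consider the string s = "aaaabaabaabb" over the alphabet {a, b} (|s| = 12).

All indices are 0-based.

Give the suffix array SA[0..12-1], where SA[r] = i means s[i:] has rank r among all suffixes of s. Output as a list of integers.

[0, 1, 2, 5, 8, 3, 6, 9, 11, 4, 7, 10]

rank→(start, suffix):
  0 → (0, 'aaaabaabaabb')
  1 → (1, 'aaabaabaabb')
  2 → (2, 'aabaabaabb')
  3 → (5, 'aabaabb')
  4 → (8, 'aabb')
  5 → (3, 'abaabaabb')
  6 → (6, 'abaabb')
  7 → (9, 'abb')
  8 → (11, 'b')
  9 → (4, 'baabaabb')
  10 → (7, 'baabb')
  11 → (10, 'bb')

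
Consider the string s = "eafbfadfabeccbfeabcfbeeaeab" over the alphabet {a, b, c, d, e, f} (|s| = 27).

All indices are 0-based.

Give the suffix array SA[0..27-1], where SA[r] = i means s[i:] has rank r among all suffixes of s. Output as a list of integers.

[25, 16, 8, 5, 23, 1, 26, 17, 9, 20, 3, 13, 12, 11, 18, 6, 24, 15, 22, 0, 10, 21, 7, 4, 19, 2, 14]

sorted suffixes:
  #0 SA[0]=25  'ab'
  #1 SA[1]=16  'abcfbeeaeab'
  #2 SA[2]=8  'abeccbfeabcfbeeaeab'
  #3 SA[3]=5  'adfabeccbfeabcfbeeaeab'
  #4 SA[4]=23  'aeab'
  #5 SA[5]=1  'afbfadfabeccbfeabcfbeeaeab'
  #6 SA[6]=26  'b'
  #7 SA[7]=17  'bcfbeeaeab'
  #8 SA[8]=9  'beccbfeabcfbeeaeab'
  #9 SA[9]=20  'beeaeab'
  #10 SA[10]=3  'bfadfabeccbfeabcfbeeaeab'
  #11 SA[11]=13  'bfeabcfbeeaeab'
  #12 SA[12]=12  'cbfeabcfbeeaeab'
  #13 SA[13]=11  'ccbfeabcfbeeaeab'
  #14 SA[14]=18  'cfbeeaeab'
  #15 SA[15]=6  'dfabeccbfeabcfbeeaeab'
  #16 SA[16]=24  'eab'
  #17 SA[17]=15  'eabcfbeeaeab'
  #18 SA[18]=22  'eaeab'
  #19 SA[19]=0  'eafbfadfabeccbfeabcfbeeaeab'
  #20 SA[20]=10  'eccbfeabcfbeeaeab'
  #21 SA[21]=21  'eeaeab'
  #22 SA[22]=7  'fabeccbfeabcfbeeaeab'
  #23 SA[23]=4  'fadfabeccbfeabcfbeeaeab'
  #24 SA[24]=19  'fbeeaeab'
  #25 SA[25]=2  'fbfadfabeccbfeabcfbeeaeab'
  #26 SA[26]=14  'feabcfbeeaeab'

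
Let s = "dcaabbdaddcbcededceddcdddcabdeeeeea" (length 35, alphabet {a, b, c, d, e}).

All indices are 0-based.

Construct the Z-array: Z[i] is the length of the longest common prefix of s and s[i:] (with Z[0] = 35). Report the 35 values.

[35, 0, 0, 0, 0, 0, 1, 0, 1, 2, 0, 0, 0, 0, 1, 0, 2, 0, 0, 1, 2, 0, 1, 1, 3, 0, 0, 0, 1, 0, 0, 0, 0, 0, 0]

Z[0]=35
i=1: outside box; Z[1]=0
i=2: outside box; Z[2]=0
i=3: outside box; Z[3]=0
i=4: outside box; Z[4]=0
i=5: outside box; Z[5]=0
i=6: outside box; Z[6]=1 extend→box=[6,7)
i=7: outside box; Z[7]=0
i=8: outside box; Z[8]=1 extend→box=[8,9)
i=9: outside box; Z[9]=2 extend→box=[9,11)
i=10: min(r-i=1, Z[1]=0)=0; Z[10]=0
i=11: outside box; Z[11]=0
i=12: outside box; Z[12]=0
i=13: outside box; Z[13]=0
i=14: outside box; Z[14]=1 extend→box=[14,15)
i=15: outside box; Z[15]=0
i=16: outside box; Z[16]=2 extend→box=[16,18)
i=17: min(r-i=1, Z[1]=0)=0; Z[17]=0
i=18: outside box; Z[18]=0
i=19: outside box; Z[19]=1 extend→box=[19,20)
i=20: outside box; Z[20]=2 extend→box=[20,22)
i=21: min(r-i=1, Z[1]=0)=0; Z[21]=0
i=22: outside box; Z[22]=1 extend→box=[22,23)
i=23: outside box; Z[23]=1 extend→box=[23,24)
i=24: outside box; Z[24]=3 extend→box=[24,27)
i=25: min(r-i=2, Z[1]=0)=0; Z[25]=0
i=26: min(r-i=1, Z[2]=0)=0; Z[26]=0
i=27: outside box; Z[27]=0
i=28: outside box; Z[28]=1 extend→box=[28,29)
i=29: outside box; Z[29]=0
i=30: outside box; Z[30]=0
i=31: outside box; Z[31]=0
i=32: outside box; Z[32]=0
i=33: outside box; Z[33]=0
i=34: outside box; Z[34]=0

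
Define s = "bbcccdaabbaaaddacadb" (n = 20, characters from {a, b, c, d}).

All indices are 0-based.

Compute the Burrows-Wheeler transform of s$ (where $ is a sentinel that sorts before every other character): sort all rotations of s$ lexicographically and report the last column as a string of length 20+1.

bbdaadcadba$babcccdaa

rank  rotation               last
    0  $bbcccdaabbaaaddacadb  b
    1  aaaddacadb$bbcccdaabb  b
    2  aabbaaaddacadb$bbcccd  d
    3  aaddacadb$bbcccdaabba  a
    4  abbaaaddacadb$bbcccda  a
    5  acadb$bbcccdaabbaaadd  d
    6  adb$bbcccdaabbaaaddac  c
    7  addacadb$bbcccdaabbaa  a
    8  b$bbcccdaabbaaaddacad  d
    9  baaaddacadb$bbcccdaab  b
   10  bbaaaddacadb$bbcccdaa  a
   11  bbcccdaabbaaaddacadb$  $
   12  bcccdaabbaaaddacadb$b  b
   13  cadb$bbcccdaabbaaadda  a
   14  cccdaabbaaaddacadb$bb  b
   15  ccdaabbaaaddacadb$bbc  c
   16  cdaabbaaaddacadb$bbcc  c
   17  daabbaaaddacadb$bbccc  c
   18  dacadb$bbcccdaabbaaad  d
   19  db$bbcccdaabbaaaddaca  a
   20  ddacadb$bbcccdaabbaaa  a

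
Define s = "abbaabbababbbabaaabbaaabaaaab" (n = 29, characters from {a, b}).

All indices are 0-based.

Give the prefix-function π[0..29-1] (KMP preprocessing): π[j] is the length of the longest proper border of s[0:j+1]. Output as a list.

[0, 0, 0, 1, 1, 2, 3, 4, 2, 1, 2, 3, 0, 1, 2, 1, 1, 1, 2, 3, 4, 5, 1, 2, 1, 1, 1, 1, 2]

π[0] = 0
j=1 s[j]='b': π[1]=0 (border '')
j=2 s[j]='b': π[2]=0 (border '')
j=3 s[j]='a': π[3]=1 (border 'a')
j=4 s[j]='a': k: 1→0; π[4]=1 (border 'a')
j=5 s[j]='b': π[5]=2 (border 'ab')
j=6 s[j]='b': π[6]=3 (border 'abb')
j=7 s[j]='a': π[7]=4 (border 'abba')
j=8 s[j]='b': k: 4→1; π[8]=2 (border 'ab')
j=9 s[j]='a': k: 2→0; π[9]=1 (border 'a')
j=10 s[j]='b': π[10]=2 (border 'ab')
j=11 s[j]='b': π[11]=3 (border 'abb')
j=12 s[j]='b': k: 3→0; π[12]=0 (border '')
j=13 s[j]='a': π[13]=1 (border 'a')
j=14 s[j]='b': π[14]=2 (border 'ab')
j=15 s[j]='a': k: 2→0; π[15]=1 (border 'a')
j=16 s[j]='a': k: 1→0; π[16]=1 (border 'a')
j=17 s[j]='a': k: 1→0; π[17]=1 (border 'a')
j=18 s[j]='b': π[18]=2 (border 'ab')
j=19 s[j]='b': π[19]=3 (border 'abb')
j=20 s[j]='a': π[20]=4 (border 'abba')
j=21 s[j]='a': π[21]=5 (border 'abbaa')
j=22 s[j]='a': k: 5→1→0; π[22]=1 (border 'a')
j=23 s[j]='b': π[23]=2 (border 'ab')
j=24 s[j]='a': k: 2→0; π[24]=1 (border 'a')
j=25 s[j]='a': k: 1→0; π[25]=1 (border 'a')
j=26 s[j]='a': k: 1→0; π[26]=1 (border 'a')
j=27 s[j]='a': k: 1→0; π[27]=1 (border 'a')
j=28 s[j]='b': π[28]=2 (border 'ab')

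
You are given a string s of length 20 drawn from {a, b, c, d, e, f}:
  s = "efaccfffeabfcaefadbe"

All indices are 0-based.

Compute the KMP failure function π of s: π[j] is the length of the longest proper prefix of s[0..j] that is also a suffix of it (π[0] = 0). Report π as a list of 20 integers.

[0, 0, 0, 0, 0, 0, 0, 0, 1, 0, 0, 0, 0, 0, 1, 2, 3, 0, 0, 1]

π[0] = 0
j=1 s[j]='f': π[1]=0 (border '')
j=2 s[j]='a': π[2]=0 (border '')
j=3 s[j]='c': π[3]=0 (border '')
j=4 s[j]='c': π[4]=0 (border '')
j=5 s[j]='f': π[5]=0 (border '')
j=6 s[j]='f': π[6]=0 (border '')
j=7 s[j]='f': π[7]=0 (border '')
j=8 s[j]='e': π[8]=1 (border 'e')
j=9 s[j]='a': k: 1→0; π[9]=0 (border '')
j=10 s[j]='b': π[10]=0 (border '')
j=11 s[j]='f': π[11]=0 (border '')
j=12 s[j]='c': π[12]=0 (border '')
j=13 s[j]='a': π[13]=0 (border '')
j=14 s[j]='e': π[14]=1 (border 'e')
j=15 s[j]='f': π[15]=2 (border 'ef')
j=16 s[j]='a': π[16]=3 (border 'efa')
j=17 s[j]='d': k: 3→0; π[17]=0 (border '')
j=18 s[j]='b': π[18]=0 (border '')
j=19 s[j]='e': π[19]=1 (border 'e')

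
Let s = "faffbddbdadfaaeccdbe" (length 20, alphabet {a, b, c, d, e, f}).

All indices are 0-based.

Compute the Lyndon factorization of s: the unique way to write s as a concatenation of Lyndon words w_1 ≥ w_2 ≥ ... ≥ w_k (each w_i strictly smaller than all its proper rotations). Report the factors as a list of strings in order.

emit factor 1: 'f' (i=0, period=1)
emit factor 2: 'affbddbd' (i=1, period=8)
emit factor 3: 'adf' (i=9, period=3)
emit factor 4: 'aaeccdbe' (i=12, period=8)

["f", "affbddbd", "adf", "aaeccdbe"]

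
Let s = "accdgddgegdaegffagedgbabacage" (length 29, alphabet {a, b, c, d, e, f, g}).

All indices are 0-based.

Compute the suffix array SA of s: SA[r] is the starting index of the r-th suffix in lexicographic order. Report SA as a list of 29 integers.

[22, 24, 0, 11, 26, 16, 21, 23, 25, 1, 2, 10, 5, 19, 3, 6, 28, 18, 8, 12, 15, 14, 20, 9, 4, 27, 17, 7, 13]

sorted suffixes:
  #0 SA[0]=22  'abacage'
  #1 SA[1]=24  'acage'
  #2 SA[2]=0  'accdgddgegdaegffagedgbabacage'
  #3 SA[3]=11  'aegffagedgbabacage'
  #4 SA[4]=26  'age'
  #5 SA[5]=16  'agedgbabacage'
  #6 SA[6]=21  'babacage'
  #7 SA[7]=23  'bacage'
  #8 SA[8]=25  'cage'
  #9 SA[9]=1  'ccdgddgegdaegffagedgbabacage'
  #10 SA[10]=2  'cdgddgegdaegffagedgbabacage'
  #11 SA[11]=10  'daegffagedgbabacage'
  #12 SA[12]=5  'ddgegdaegffagedgbabacage'
  #13 SA[13]=19  'dgbabacage'
  #14 SA[14]=3  'dgddgegdaegffagedgbabacage'
  #15 SA[15]=6  'dgegdaegffagedgbabacage'
  #16 SA[16]=28  'e'
  #17 SA[17]=18  'edgbabacage'
  #18 SA[18]=8  'egdaegffagedgbabacage'
  #19 SA[19]=12  'egffagedgbabacage'
  #20 SA[20]=15  'fagedgbabacage'
  #21 SA[21]=14  'ffagedgbabacage'
  #22 SA[22]=20  'gbabacage'
  #23 SA[23]=9  'gdaegffagedgbabacage'
  #24 SA[24]=4  'gddgegdaegffagedgbabacage'
  #25 SA[25]=27  'ge'
  #26 SA[26]=17  'gedgbabacage'
  #27 SA[27]=7  'gegdaegffagedgbabacage'
  #28 SA[28]=13  'gffagedgbabacage'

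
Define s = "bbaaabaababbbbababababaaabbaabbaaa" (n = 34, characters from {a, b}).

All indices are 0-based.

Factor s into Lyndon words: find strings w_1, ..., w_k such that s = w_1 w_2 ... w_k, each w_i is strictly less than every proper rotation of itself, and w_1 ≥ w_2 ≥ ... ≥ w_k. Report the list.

emit factor 1: 'b' (i=0, period=1)
emit factor 2: 'b' (i=1, period=1)
emit factor 3: 'aaabaababbbbababababaaabbaabb' (i=2, period=29)
emit factor 4: 'a' (i=31, period=1)
emit factor 5: 'a' (i=32, period=1)
emit factor 6: 'a' (i=33, period=1)

["b", "b", "aaabaababbbbababababaaabbaabb", "a", "a", "a"]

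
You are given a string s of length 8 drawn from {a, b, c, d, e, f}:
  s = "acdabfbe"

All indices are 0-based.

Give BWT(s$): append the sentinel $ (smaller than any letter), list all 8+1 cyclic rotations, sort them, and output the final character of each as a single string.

rank  rotation   last
    0  $acdabfbe  e
    1  abfbe$acd  d
    2  acdabfbe$  $
    3  be$acdabf  f
    4  bfbe$acda  a
    5  cdabfbe$a  a
    6  dabfbe$ac  c
    7  e$acdabfb  b
    8  fbe$acdab  b

ed$faacbb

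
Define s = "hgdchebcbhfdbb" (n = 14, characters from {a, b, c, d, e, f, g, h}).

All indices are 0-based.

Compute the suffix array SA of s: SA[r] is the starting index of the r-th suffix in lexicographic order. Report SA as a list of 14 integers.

[13, 12, 6, 8, 7, 3, 11, 2, 5, 10, 1, 4, 9, 0]

rank | idx | suffix
   0 |  13 | b
   1 |  12 | bb
   2 |   6 | bcbhfdbb
   3 |   8 | bhfdbb
   4 |   7 | cbhfdbb
   5 |   3 | chebcbhfdbb
   6 |  11 | dbb
   7 |   2 | dchebcbhfdbb
   8 |   5 | ebcbhfdbb
   9 |  10 | fdbb
  10 |   1 | gdchebcbhfdbb
  11 |   4 | hebcbhfdbb
  12 |   9 | hfdbb
  13 |   0 | hgdchebcbhfdbb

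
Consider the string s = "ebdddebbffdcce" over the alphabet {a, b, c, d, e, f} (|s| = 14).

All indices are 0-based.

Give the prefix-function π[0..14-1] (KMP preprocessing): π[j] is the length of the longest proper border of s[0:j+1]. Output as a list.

[0, 0, 0, 0, 0, 1, 2, 0, 0, 0, 0, 0, 0, 1]

π[0] = 0
j=1 s[j]='b': π[1]=0 (border '')
j=2 s[j]='d': π[2]=0 (border '')
j=3 s[j]='d': π[3]=0 (border '')
j=4 s[j]='d': π[4]=0 (border '')
j=5 s[j]='e': π[5]=1 (border 'e')
j=6 s[j]='b': π[6]=2 (border 'eb')
j=7 s[j]='b': k: 2→0; π[7]=0 (border '')
j=8 s[j]='f': π[8]=0 (border '')
j=9 s[j]='f': π[9]=0 (border '')
j=10 s[j]='d': π[10]=0 (border '')
j=11 s[j]='c': π[11]=0 (border '')
j=12 s[j]='c': π[12]=0 (border '')
j=13 s[j]='e': π[13]=1 (border 'e')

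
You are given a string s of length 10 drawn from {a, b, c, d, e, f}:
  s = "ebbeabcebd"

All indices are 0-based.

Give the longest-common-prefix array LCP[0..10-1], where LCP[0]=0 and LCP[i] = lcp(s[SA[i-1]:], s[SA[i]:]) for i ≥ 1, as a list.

[0, 0, 1, 1, 1, 0, 0, 0, 1, 2]

rank→(start, suffix):
  0 → (4, 'abcebd')
  1 → (1, 'bbeabcebd')
  2 → (5, 'bcebd')
  3 → (8, 'bd')
  4 → (2, 'beabcebd')
  5 → (6, 'cebd')
  6 → (9, 'd')
  7 → (3, 'eabcebd')
  8 → (0, 'ebbeabcebd')
  9 → (7, 'ebd')

SA = [4, 1, 5, 8, 2, 6, 9, 3, 0, 7]
i: (SA[i-1],SA[i]) lcp shared
  1: (4,1) 0 ''
  2: (1,5) 1 'b'
  3: (5,8) 1 'b'
  4: (8,2) 1 'b'
  5: (2,6) 0 ''
  6: (6,9) 0 ''
  7: (9,3) 0 ''
  8: (3,0) 1 'e'
  9: (0,7) 2 'eb'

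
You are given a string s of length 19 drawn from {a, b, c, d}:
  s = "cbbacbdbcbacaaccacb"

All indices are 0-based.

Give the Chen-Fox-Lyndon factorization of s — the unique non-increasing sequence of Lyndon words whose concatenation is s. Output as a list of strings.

["c", "b", "b", "acbdbcb", "ac", "aaccacb"]

emit factor 1: 'c' (i=0, period=1)
emit factor 2: 'b' (i=1, period=1)
emit factor 3: 'b' (i=2, period=1)
emit factor 4: 'acbdbcb' (i=3, period=7)
emit factor 5: 'ac' (i=10, period=2)
emit factor 6: 'aaccacb' (i=12, period=7)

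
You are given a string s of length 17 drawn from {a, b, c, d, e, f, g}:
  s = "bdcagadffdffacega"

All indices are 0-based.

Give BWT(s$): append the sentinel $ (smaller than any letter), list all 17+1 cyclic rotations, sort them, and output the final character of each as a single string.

rank  rotation            last
    0  $bdcagadffdffacega  a
    1  a$bdcagadffdffaceg  g
    2  acega$bdcagadffdff  f
    3  adffdffacega$bdcag  g
    4  agadffdffacega$bdc  c
    5  bdcagadffdffacega$  $
    6  cagadffdffacega$bd  d
    7  cega$bdcagadffdffa  a
    8  dcagadffdffacega$b  b
    9  dffacega$bdcagadff  f
   10  dffdffacega$bdcaga  a
   11  ega$bdcagadffdffac  c
   12  facega$bdcagadffdf  f
   13  fdffacega$bdcagadf  f
   14  ffacega$bdcagadffd  d
   15  ffdffacega$bdcagad  d
   16  ga$bdcagadffdfface  e
   17  gadffdffacega$bdca  a

agfgc$dabfacffddea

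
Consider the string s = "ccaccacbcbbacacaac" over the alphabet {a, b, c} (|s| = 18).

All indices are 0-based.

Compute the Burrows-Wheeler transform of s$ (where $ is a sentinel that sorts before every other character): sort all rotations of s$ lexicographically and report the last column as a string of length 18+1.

rank  rotation             last
    0  $ccaccacbcbbacacaac  c
    1  aac$ccaccacbcbbacac  c
    2  ac$ccaccacbcbbacaca  a
    3  acaac$ccaccacbcbbac  c
    4  acacaac$ccaccacbcbb  b
    5  acbcbbacacaac$ccacc  c
    6  accacbcbbacacaac$cc  c
    7  bacacaac$ccaccacbcb  b
    8  bbacacaac$ccaccacbc  c
    9  bcbbacacaac$ccaccac  c
   10  c$ccaccacbcbbacacaa  a
   11  caac$ccaccacbcbbaca  a
   12  cacaac$ccaccacbcbba  a
   13  cacbcbbacacaac$ccac  c
   14  caccacbcbbacacaac$c  c
   15  cbbacacaac$ccaccacb  b
   16  cbcbbacacaac$ccacca  a
   17  ccacbcbbacacaac$cca  a
   18  ccaccacbcbbacacaac$  $

ccacbccbccaaaccbaa$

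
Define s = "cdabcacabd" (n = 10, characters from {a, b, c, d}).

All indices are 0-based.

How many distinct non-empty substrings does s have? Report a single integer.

rank | idx | suffix
   0 |   2 | abcacabd
   1 |   7 | abd
   2 |   5 | acabd
   3 |   3 | bcacabd
   4 |   8 | bd
   5 |   6 | cabd
   6 |   4 | cacabd
   7 |   0 | cdabcacabd
   8 |   9 | d
   9 |   1 | dabcacabd

SA = [2, 7, 5, 3, 8, 6, 4, 0, 9, 1]
rank  pair      lcp
   1  s[2:],s[7:]  2  'ab'
   2  s[7:],s[5:]  1  'a'
   3  s[5:],s[3:]  0  ''
   4  s[3:],s[8:]  1  'b'
   5  s[8:],s[6:]  0  ''
   6  s[6:],s[4:]  2  'ca'
   7  s[4:],s[0:]  1  'c'
   8  s[0:],s[9:]  0  ''
   9  s[9:],s[1:]  1  'd'

n(n+1)/2 = 10·11/2 = 55
Σ LCP = 0 + 2 + 1 + 0 + 1 + 0 + 2 + 1 + 0 + 1 = 8
distinct = 55 − 8 = 47

47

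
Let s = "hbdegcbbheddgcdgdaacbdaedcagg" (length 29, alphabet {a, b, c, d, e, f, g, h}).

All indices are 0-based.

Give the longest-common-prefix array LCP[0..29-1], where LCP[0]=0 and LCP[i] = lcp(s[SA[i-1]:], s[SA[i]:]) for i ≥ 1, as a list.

[0, 1, 1, 1, 0, 1, 2, 1, 0, 1, 2, 1, 0, 2, 1, 1, 1, 1, 2, 0, 2, 1, 0, 1, 2, 1, 1, 0, 1]

rank | idx | suffix
   0 |  17 | aacbdaedcagg
   1 |  18 | acbdaedcagg
   2 |  22 | aedcagg
   3 |  26 | agg
   4 |   6 | bbheddgcdgdaacbdaedcagg
   5 |  20 | bdaedcagg
   6 |   1 | bdegcbbheddgcdgdaacbdaedcagg
   7 |   7 | bheddgcdgdaacbdaedcagg
   8 |  25 | cagg
   9 |   5 | cbbheddgcdgdaacbdaedcagg
  10 |  19 | cbdaedcagg
  11 |  13 | cdgdaacbdaedcagg
  12 |  16 | daacbdaedcagg
  13 |  21 | daedcagg
  14 |  24 | dcagg
  15 |  10 | ddgcdgdaacbdaedcagg
  16 |   2 | degcbbheddgcdgdaacbdaedcagg
  17 |  11 | dgcdgdaacbdaedcagg
  18 |  14 | dgdaacbdaedcagg
  19 |  23 | edcagg
  20 |   9 | eddgcdgdaacbdaedcagg
  21 |   3 | egcbbheddgcdgdaacbdaedcagg
  22 |  28 | g
  23 |   4 | gcbbheddgcdgdaacbdaedcagg
  24 |  12 | gcdgdaacbdaedcagg
  25 |  15 | gdaacbdaedcagg
  26 |  27 | gg
  27 |   0 | hbdegcbbheddgcdgdaacbdaedcagg
  28 |   8 | heddgcdgdaacbdaedcagg

SA = [17, 18, 22, 26, 6, 20, 1, 7, 25, 5, 19, 13, 16, 21, 24, 10, 2, 11, 14, 23, 9, 3, 28, 4, 12, 15, 27, 0, 8]
rank  pair      lcp
   1  s[17:],s[18:]  1  'a'
   2  s[18:],s[22:]  1  'a'
   3  s[22:],s[26:]  1  'a'
   4  s[26:],s[6:]  0  ''
   5  s[6:],s[20:]  1  'b'
   6  s[20:],s[1:]  2  'bd'
   7  s[1:],s[7:]  1  'b'
   8  s[7:],s[25:]  0  ''
   9  s[25:],s[5:]  1  'c'
  10  s[5:],s[19:]  2  'cb'
  11  s[19:],s[13:]  1  'c'
  12  s[13:],s[16:]  0  ''
  13  s[16:],s[21:]  2  'da'
  14  s[21:],s[24:]  1  'd'
  15  s[24:],s[10:]  1  'd'
  16  s[10:],s[2:]  1  'd'
  17  s[2:],s[11:]  1  'd'
  18  s[11:],s[14:]  2  'dg'
  19  s[14:],s[23:]  0  ''
  20  s[23:],s[9:]  2  'ed'
  21  s[9:],s[3:]  1  'e'
  22  s[3:],s[28:]  0  ''
  23  s[28:],s[4:]  1  'g'
  24  s[4:],s[12:]  2  'gc'
  25  s[12:],s[15:]  1  'g'
  26  s[15:],s[27:]  1  'g'
  27  s[27:],s[0:]  0  ''
  28  s[0:],s[8:]  1  'h'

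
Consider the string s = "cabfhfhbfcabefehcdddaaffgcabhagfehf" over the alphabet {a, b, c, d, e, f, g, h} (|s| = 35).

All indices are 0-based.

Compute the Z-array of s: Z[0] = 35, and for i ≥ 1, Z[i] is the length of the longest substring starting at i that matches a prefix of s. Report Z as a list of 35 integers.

Z[0]=35
i=1: fresh scan; Z[1]=0
i=2: fresh scan; Z[2]=0
i=3: fresh scan; Z[3]=0
i=4: fresh scan; Z[4]=0
i=5: fresh scan; Z[5]=0
i=6: fresh scan; Z[6]=0
i=7: fresh scan; Z[7]=0
i=8: fresh scan; Z[8]=0
i=9: fresh scan; Z[9]=3 extend→box=[9,12)
i=10: min(r-i=2, Z[1]=0)=0; Z[10]=0
i=11: min(r-i=1, Z[2]=0)=0; Z[11]=0
i=12: fresh scan; Z[12]=0
i=13: fresh scan; Z[13]=0
i=14: fresh scan; Z[14]=0
i=15: fresh scan; Z[15]=0
i=16: fresh scan; Z[16]=1 extend→box=[16,17)
i=17: fresh scan; Z[17]=0
i=18: fresh scan; Z[18]=0
i=19: fresh scan; Z[19]=0
i=20: fresh scan; Z[20]=0
i=21: fresh scan; Z[21]=0
i=22: fresh scan; Z[22]=0
i=23: fresh scan; Z[23]=0
i=24: fresh scan; Z[24]=0
i=25: fresh scan; Z[25]=3 extend→box=[25,28)
i=26: min(r-i=2, Z[1]=0)=0; Z[26]=0
i=27: min(r-i=1, Z[2]=0)=0; Z[27]=0
i=28: fresh scan; Z[28]=0
i=29: fresh scan; Z[29]=0
i=30: fresh scan; Z[30]=0
i=31: fresh scan; Z[31]=0
i=32: fresh scan; Z[32]=0
i=33: fresh scan; Z[33]=0
i=34: fresh scan; Z[34]=0

[35, 0, 0, 0, 0, 0, 0, 0, 0, 3, 0, 0, 0, 0, 0, 0, 1, 0, 0, 0, 0, 0, 0, 0, 0, 3, 0, 0, 0, 0, 0, 0, 0, 0, 0]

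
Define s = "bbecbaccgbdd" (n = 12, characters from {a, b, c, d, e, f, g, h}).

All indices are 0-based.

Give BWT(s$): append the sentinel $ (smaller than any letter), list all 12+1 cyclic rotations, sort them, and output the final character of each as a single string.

dbc$gbeacdbbc

rank  rotation       last
    0  $bbecbaccgbdd  d
    1  accgbdd$bbecb  b
    2  baccgbdd$bbec  c
    3  bbecbaccgbdd$  $
    4  bdd$bbecbaccg  g
    5  becbaccgbdd$b  b
    6  cbaccgbdd$bbe  e
    7  ccgbdd$bbecba  a
    8  cgbdd$bbecbac  c
    9  d$bbecbaccgbd  d
   10  dd$bbecbaccgb  b
   11  ecbaccgbdd$bb  b
   12  gbdd$bbecbacc  c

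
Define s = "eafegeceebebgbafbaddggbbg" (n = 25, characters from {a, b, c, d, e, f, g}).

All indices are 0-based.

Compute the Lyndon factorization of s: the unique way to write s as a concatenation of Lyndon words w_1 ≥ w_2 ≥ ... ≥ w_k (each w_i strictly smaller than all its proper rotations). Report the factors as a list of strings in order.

["e", "afegeceebebgb", "afb", "addggbbg"]

emit factor 1: 'e' (i=0, period=1)
emit factor 2: 'afegeceebebgb' (i=1, period=13)
emit factor 3: 'afb' (i=14, period=3)
emit factor 4: 'addggbbg' (i=17, period=8)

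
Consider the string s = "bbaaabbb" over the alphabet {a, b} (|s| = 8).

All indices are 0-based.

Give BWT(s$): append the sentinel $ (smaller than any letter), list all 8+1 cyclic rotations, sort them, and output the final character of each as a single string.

rank  rotation   last
    0  $bbaaabbb  b
    1  aaabbb$bb  b
    2  aabbb$bba  a
    3  abbb$bbaa  a
    4  b$bbaaabb  b
    5  baaabbb$b  b
    6  bb$bbaaab  b
    7  bbaaabbb$  $
    8  bbb$bbaaa  a

bbaabbb$a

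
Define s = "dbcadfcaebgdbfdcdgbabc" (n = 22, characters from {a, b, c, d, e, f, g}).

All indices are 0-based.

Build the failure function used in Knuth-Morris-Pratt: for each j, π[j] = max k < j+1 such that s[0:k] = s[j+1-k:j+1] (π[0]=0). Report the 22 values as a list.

π[0] = 0
j=1 s[j]='b': π[1]=0 (border '')
j=2 s[j]='c': π[2]=0 (border '')
j=3 s[j]='a': π[3]=0 (border '')
j=4 s[j]='d': π[4]=1 (border 'd')
j=5 s[j]='f': k: 1→0; π[5]=0 (border '')
j=6 s[j]='c': π[6]=0 (border '')
j=7 s[j]='a': π[7]=0 (border '')
j=8 s[j]='e': π[8]=0 (border '')
j=9 s[j]='b': π[9]=0 (border '')
j=10 s[j]='g': π[10]=0 (border '')
j=11 s[j]='d': π[11]=1 (border 'd')
j=12 s[j]='b': π[12]=2 (border 'db')
j=13 s[j]='f': k: 2→0; π[13]=0 (border '')
j=14 s[j]='d': π[14]=1 (border 'd')
j=15 s[j]='c': k: 1→0; π[15]=0 (border '')
j=16 s[j]='d': π[16]=1 (border 'd')
j=17 s[j]='g': k: 1→0; π[17]=0 (border '')
j=18 s[j]='b': π[18]=0 (border '')
j=19 s[j]='a': π[19]=0 (border '')
j=20 s[j]='b': π[20]=0 (border '')
j=21 s[j]='c': π[21]=0 (border '')

[0, 0, 0, 0, 1, 0, 0, 0, 0, 0, 0, 1, 2, 0, 1, 0, 1, 0, 0, 0, 0, 0]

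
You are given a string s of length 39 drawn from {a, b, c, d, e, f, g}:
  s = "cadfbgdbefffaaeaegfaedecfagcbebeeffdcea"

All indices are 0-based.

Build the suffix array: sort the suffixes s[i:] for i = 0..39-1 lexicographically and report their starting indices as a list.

[38, 12, 1, 13, 19, 15, 25, 28, 30, 7, 4, 0, 27, 36, 23, 6, 35, 21, 2, 37, 14, 29, 22, 20, 31, 32, 8, 16, 11, 18, 24, 3, 34, 10, 33, 9, 26, 5, 17]

rank→(start, suffix):
  0 → (38, 'a')
  1 → (12, 'aaeaegfaedecfagcbebeeffdcea')
  2 → (1, 'adfbgdbefffaaeaegfaedecfagcbebeeffdcea')
  3 → (13, 'aeaegfaedecfagcbebeeffdcea')
  4 → (19, 'aedecfagcbebeeffdcea')
  5 → (15, 'aegfaedecfagcbebeeffdcea')
  6 → (25, 'agcbebeeffdcea')
  7 → (28, 'bebeeffdcea')
  8 → (30, 'beeffdcea')
  9 → (7, 'befffaaeaegfaedecfagcbebeeffdcea')
  10 → (4, 'bgdbefffaaeaegfaedecfagcbebeeffdcea')
  11 → (0, 'cadfbgdbefffaaeaegfaedecfagcbebeeffdcea')
  12 → (27, 'cbebeeffdcea')
  13 → (36, 'cea')
  14 → (23, 'cfagcbebeeffdcea')
  15 → (6, 'dbefffaaeaegfaedecfagcbebeeffdcea')
  16 → (35, 'dcea')
  17 → (21, 'decfagcbebeeffdcea')
  18 → (2, 'dfbgdbefffaaeaegfaedecfagcbebeeffdcea')
  19 → (37, 'ea')
  20 → (14, 'eaegfaedecfagcbebeeffdcea')
  21 → (29, 'ebeeffdcea')
  22 → (22, 'ecfagcbebeeffdcea')
  23 → (20, 'edecfagcbebeeffdcea')
  24 → (31, 'eeffdcea')
  25 → (32, 'effdcea')
  26 → (8, 'efffaaeaegfaedecfagcbebeeffdcea')
  27 → (16, 'egfaedecfagcbebeeffdcea')
  28 → (11, 'faaeaegfaedecfagcbebeeffdcea')
  29 → (18, 'faedecfagcbebeeffdcea')
  30 → (24, 'fagcbebeeffdcea')
  31 → (3, 'fbgdbefffaaeaegfaedecfagcbebeeffdcea')
  32 → (34, 'fdcea')
  33 → (10, 'ffaaeaegfaedecfagcbebeeffdcea')
  34 → (33, 'ffdcea')
  35 → (9, 'fffaaeaegfaedecfagcbebeeffdcea')
  36 → (26, 'gcbebeeffdcea')
  37 → (5, 'gdbefffaaeaegfaedecfagcbebeeffdcea')
  38 → (17, 'gfaedecfagcbebeeffdcea')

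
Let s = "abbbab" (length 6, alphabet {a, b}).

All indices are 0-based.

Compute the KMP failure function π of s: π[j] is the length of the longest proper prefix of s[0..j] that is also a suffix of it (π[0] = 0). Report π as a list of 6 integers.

π[0] = 0
j=1 s[j]='b': π[1]=0 (border '')
j=2 s[j]='b': π[2]=0 (border '')
j=3 s[j]='b': π[3]=0 (border '')
j=4 s[j]='a': π[4]=1 (border 'a')
j=5 s[j]='b': π[5]=2 (border 'ab')

[0, 0, 0, 0, 1, 2]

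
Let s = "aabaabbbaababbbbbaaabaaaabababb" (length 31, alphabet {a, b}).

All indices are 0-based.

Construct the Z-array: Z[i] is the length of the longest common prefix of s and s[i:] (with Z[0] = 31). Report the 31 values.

Z[0]=31
i=1: fresh scan; Z[1]=1 extend→box=[1,2)
i=2: fresh scan; Z[2]=0
i=3: fresh scan; Z[3]=3 extend→box=[3,6)
i=4: min(r-i=2, Z[1]=1)=1; Z[4]=1
i=5: min(r-i=1, Z[2]=0)=0; Z[5]=0
i=6: fresh scan; Z[6]=0
i=7: fresh scan; Z[7]=0
i=8: fresh scan; Z[8]=4 extend→box=[8,12)
i=9: min(r-i=3, Z[1]=1)=1; Z[9]=1
i=10: min(r-i=2, Z[2]=0)=0; Z[10]=0
i=11: min(r-i=1, Z[3]=3)=1; Z[11]=1
i=12: fresh scan; Z[12]=0
i=13: fresh scan; Z[13]=0
i=14: fresh scan; Z[14]=0
i=15: fresh scan; Z[15]=0
i=16: fresh scan; Z[16]=0
i=17: fresh scan; Z[17]=2 extend→box=[17,19)
i=18: min(r-i=1, Z[1]=1)=1; Z[18]=5 extend→box=[18,23)
i=19: min(r-i=4, Z[1]=1)=1; Z[19]=1
i=20: min(r-i=3, Z[2]=0)=0; Z[20]=0
i=21: min(r-i=2, Z[3]=3)=2; Z[21]=2
i=22: min(r-i=1, Z[4]=1)=1; Z[22]=2 extend→box=[22,24)
i=23: min(r-i=1, Z[1]=1)=1; Z[23]=4 extend→box=[23,27)
i=24: min(r-i=3, Z[1]=1)=1; Z[24]=1
i=25: min(r-i=2, Z[2]=0)=0; Z[25]=0
i=26: min(r-i=1, Z[3]=3)=1; Z[26]=1
i=27: fresh scan; Z[27]=0
i=28: fresh scan; Z[28]=1 extend→box=[28,29)
i=29: fresh scan; Z[29]=0
i=30: fresh scan; Z[30]=0

[31, 1, 0, 3, 1, 0, 0, 0, 4, 1, 0, 1, 0, 0, 0, 0, 0, 2, 5, 1, 0, 2, 2, 4, 1, 0, 1, 0, 1, 0, 0]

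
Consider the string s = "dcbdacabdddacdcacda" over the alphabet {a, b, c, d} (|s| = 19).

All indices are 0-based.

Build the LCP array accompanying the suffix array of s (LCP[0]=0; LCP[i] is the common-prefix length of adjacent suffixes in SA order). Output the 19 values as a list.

sorted suffixes:
  #0 SA[0]=18  'a'
  #1 SA[1]=6  'abdddacdcacda'
  #2 SA[2]=4  'acabdddacdcacda'
  #3 SA[3]=15  'acda'
  #4 SA[4]=11  'acdcacda'
  #5 SA[5]=2  'bdacabdddacdcacda'
  #6 SA[6]=7  'bdddacdcacda'
  #7 SA[7]=5  'cabdddacdcacda'
  #8 SA[8]=14  'cacda'
  #9 SA[9]=1  'cbdacabdddacdcacda'
  #10 SA[10]=16  'cda'
  #11 SA[11]=12  'cdcacda'
  #12 SA[12]=17  'da'
  #13 SA[13]=3  'dacabdddacdcacda'
  #14 SA[14]=10  'dacdcacda'
  #15 SA[15]=13  'dcacda'
  #16 SA[16]=0  'dcbdacabdddacdcacda'
  #17 SA[17]=9  'ddacdcacda'
  #18 SA[18]=8  'dddacdcacda'

SA = [18, 6, 4, 15, 11, 2, 7, 5, 14, 1, 16, 12, 17, 3, 10, 13, 0, 9, 8]
i: (SA[i-1],SA[i]) lcp shared
  1: (18,6) 1 'a'
  2: (6,4) 1 'a'
  3: (4,15) 2 'ac'
  4: (15,11) 3 'acd'
  5: (11,2) 0 ''
  6: (2,7) 2 'bd'
  7: (7,5) 0 ''
  8: (5,14) 2 'ca'
  9: (14,1) 1 'c'
  10: (1,16) 1 'c'
  11: (16,12) 2 'cd'
  12: (12,17) 0 ''
  13: (17,3) 2 'da'
  14: (3,10) 3 'dac'
  15: (10,13) 1 'd'
  16: (13,0) 2 'dc'
  17: (0,9) 1 'd'
  18: (9,8) 2 'dd'

[0, 1, 1, 2, 3, 0, 2, 0, 2, 1, 1, 2, 0, 2, 3, 1, 2, 1, 2]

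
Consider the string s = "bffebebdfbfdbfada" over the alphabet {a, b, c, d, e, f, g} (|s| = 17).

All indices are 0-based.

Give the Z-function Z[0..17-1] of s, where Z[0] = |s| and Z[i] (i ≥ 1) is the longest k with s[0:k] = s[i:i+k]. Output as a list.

[17, 0, 0, 0, 1, 0, 1, 0, 0, 2, 0, 0, 2, 0, 0, 0, 0]

Z[0]=17
i=1: i≥r, start 0; Z[1]=0
i=2: i≥r, start 0; Z[2]=0
i=3: i≥r, start 0; Z[3]=0
i=4: i≥r, start 0; Z[4]=1 scan→box=[4,5)
i=5: i≥r, start 0; Z[5]=0
i=6: i≥r, start 0; Z[6]=1 scan→box=[6,7)
i=7: i≥r, start 0; Z[7]=0
i=8: i≥r, start 0; Z[8]=0
i=9: i≥r, start 0; Z[9]=2 scan→box=[9,11)
i=10: min(r-i=1, Z[1]=0)=0; Z[10]=0
i=11: i≥r, start 0; Z[11]=0
i=12: i≥r, start 0; Z[12]=2 scan→box=[12,14)
i=13: min(r-i=1, Z[1]=0)=0; Z[13]=0
i=14: i≥r, start 0; Z[14]=0
i=15: i≥r, start 0; Z[15]=0
i=16: i≥r, start 0; Z[16]=0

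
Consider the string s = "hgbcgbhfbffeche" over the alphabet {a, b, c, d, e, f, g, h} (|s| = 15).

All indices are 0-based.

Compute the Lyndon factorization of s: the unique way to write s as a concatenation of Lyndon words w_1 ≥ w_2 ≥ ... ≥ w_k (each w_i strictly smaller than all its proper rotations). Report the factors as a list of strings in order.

emit factor 1: 'h' (i=0, period=1)
emit factor 2: 'g' (i=1, period=1)
emit factor 3: 'bcgbhfbffeche' (i=2, period=13)

["h", "g", "bcgbhfbffeche"]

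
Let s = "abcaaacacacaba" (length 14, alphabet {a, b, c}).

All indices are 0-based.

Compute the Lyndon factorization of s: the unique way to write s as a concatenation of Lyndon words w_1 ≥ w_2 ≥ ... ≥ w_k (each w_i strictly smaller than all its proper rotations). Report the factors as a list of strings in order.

["abc", "aaacacacab", "a"]

emit factor 1: 'abc' (i=0, period=3)
emit factor 2: 'aaacacacab' (i=3, period=10)
emit factor 3: 'a' (i=13, period=1)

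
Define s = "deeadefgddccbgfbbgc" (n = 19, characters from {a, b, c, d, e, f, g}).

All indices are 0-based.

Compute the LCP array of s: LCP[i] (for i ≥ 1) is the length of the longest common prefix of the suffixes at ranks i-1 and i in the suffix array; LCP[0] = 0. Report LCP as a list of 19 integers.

sorted suffixes:
  #0 SA[0]=3  'adefgddccbgfbbgc'
  #1 SA[1]=15  'bbgc'
  #2 SA[2]=16  'bgc'
  #3 SA[3]=12  'bgfbbgc'
  #4 SA[4]=18  'c'
  #5 SA[5]=11  'cbgfbbgc'
  #6 SA[6]=10  'ccbgfbbgc'
  #7 SA[7]=9  'dccbgfbbgc'
  #8 SA[8]=8  'ddccbgfbbgc'
  #9 SA[9]=0  'deeadefgddccbgfbbgc'
  #10 SA[10]=4  'defgddccbgfbbgc'
  #11 SA[11]=2  'eadefgddccbgfbbgc'
  #12 SA[12]=1  'eeadefgddccbgfbbgc'
  #13 SA[13]=5  'efgddccbgfbbgc'
  #14 SA[14]=14  'fbbgc'
  #15 SA[15]=6  'fgddccbgfbbgc'
  #16 SA[16]=17  'gc'
  #17 SA[17]=7  'gddccbgfbbgc'
  #18 SA[18]=13  'gfbbgc'

SA = [3, 15, 16, 12, 18, 11, 10, 9, 8, 0, 4, 2, 1, 5, 14, 6, 17, 7, 13]
[i] adj suffixes → lcp
  [1] 3/15 → 0 ('')
  [2] 15/16 → 1 ('b')
  [3] 16/12 → 2 ('bg')
  [4] 12/18 → 0 ('')
  [5] 18/11 → 1 ('c')
  [6] 11/10 → 1 ('c')
  [7] 10/9 → 0 ('')
  [8] 9/8 → 1 ('d')
  [9] 8/0 → 1 ('d')
  [10] 0/4 → 2 ('de')
  [11] 4/2 → 0 ('')
  [12] 2/1 → 1 ('e')
  [13] 1/5 → 1 ('e')
  [14] 5/14 → 0 ('')
  [15] 14/6 → 1 ('f')
  [16] 6/17 → 0 ('')
  [17] 17/7 → 1 ('g')
  [18] 7/13 → 1 ('g')

[0, 0, 1, 2, 0, 1, 1, 0, 1, 1, 2, 0, 1, 1, 0, 1, 0, 1, 1]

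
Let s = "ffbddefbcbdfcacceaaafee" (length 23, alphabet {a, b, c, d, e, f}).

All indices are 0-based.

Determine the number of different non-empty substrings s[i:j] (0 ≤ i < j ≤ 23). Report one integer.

256

rank | idx | suffix
   0 |  17 | aaafee
   1 |  18 | aafee
   2 |  13 | acceaaafee
   3 |  19 | afee
   4 |   7 | bcbdfcacceaaafee
   5 |   2 | bddefbcbdfcacceaaafee
   6 |   9 | bdfcacceaaafee
   7 |  12 | cacceaaafee
   8 |   8 | cbdfcacceaaafee
   9 |  14 | cceaaafee
  10 |  15 | ceaaafee
  11 |   3 | ddefbcbdfcacceaaafee
  12 |   4 | defbcbdfcacceaaafee
  13 |  10 | dfcacceaaafee
  14 |  22 | e
  15 |  16 | eaaafee
  16 |  21 | ee
  17 |   5 | efbcbdfcacceaaafee
  18 |   6 | fbcbdfcacceaaafee
  19 |   1 | fbddefbcbdfcacceaaafee
  20 |  11 | fcacceaaafee
  21 |  20 | fee
  22 |   0 | ffbddefbcbdfcacceaaafee

SA = [17, 18, 13, 19, 7, 2, 9, 12, 8, 14, 15, 3, 4, 10, 22, 16, 21, 5, 6, 1, 11, 20, 0]
i: (SA[i-1],SA[i]) lcp shared
  1: (17,18) 2 'aa'
  2: (18,13) 1 'a'
  3: (13,19) 1 'a'
  4: (19,7) 0 ''
  5: (7,2) 1 'b'
  6: (2,9) 2 'bd'
  7: (9,12) 0 ''
  8: (12,8) 1 'c'
  9: (8,14) 1 'c'
  10: (14,15) 1 'c'
  11: (15,3) 0 ''
  12: (3,4) 1 'd'
  13: (4,10) 1 'd'
  14: (10,22) 0 ''
  15: (22,16) 1 'e'
  16: (16,21) 1 'e'
  17: (21,5) 1 'e'
  18: (5,6) 0 ''
  19: (6,1) 2 'fb'
  20: (1,11) 1 'f'
  21: (11,20) 1 'f'
  22: (20,0) 1 'f'

n(n+1)/2 = 23·24/2 = 276
Σ LCP = 0 + 2 + 1 + 1 + 0 + 1 + 2 + 0 + 1 + 1 + 1 + 0 + 1 + 1 + 0 + 1 + 1 + 1 + 0 + 2 + 1 + 1 + 1 = 20
distinct = 276 − 20 = 256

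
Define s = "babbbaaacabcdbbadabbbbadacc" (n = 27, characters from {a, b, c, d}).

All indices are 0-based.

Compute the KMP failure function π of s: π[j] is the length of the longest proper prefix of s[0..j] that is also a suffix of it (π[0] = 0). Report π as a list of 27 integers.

π[0] = 0
j=1 s[j]='a': π[1]=0 (border '')
j=2 s[j]='b': π[2]=1 (border 'b')
j=3 s[j]='b': k: 1→0; π[3]=1 (border 'b')
j=4 s[j]='b': k: 1→0; π[4]=1 (border 'b')
j=5 s[j]='a': π[5]=2 (border 'ba')
j=6 s[j]='a': k: 2→0; π[6]=0 (border '')
j=7 s[j]='a': π[7]=0 (border '')
j=8 s[j]='c': π[8]=0 (border '')
j=9 s[j]='a': π[9]=0 (border '')
j=10 s[j]='b': π[10]=1 (border 'b')
j=11 s[j]='c': k: 1→0; π[11]=0 (border '')
j=12 s[j]='d': π[12]=0 (border '')
j=13 s[j]='b': π[13]=1 (border 'b')
j=14 s[j]='b': k: 1→0; π[14]=1 (border 'b')
j=15 s[j]='a': π[15]=2 (border 'ba')
j=16 s[j]='d': k: 2→0; π[16]=0 (border '')
j=17 s[j]='a': π[17]=0 (border '')
j=18 s[j]='b': π[18]=1 (border 'b')
j=19 s[j]='b': k: 1→0; π[19]=1 (border 'b')
j=20 s[j]='b': k: 1→0; π[20]=1 (border 'b')
j=21 s[j]='b': k: 1→0; π[21]=1 (border 'b')
j=22 s[j]='a': π[22]=2 (border 'ba')
j=23 s[j]='d': k: 2→0; π[23]=0 (border '')
j=24 s[j]='a': π[24]=0 (border '')
j=25 s[j]='c': π[25]=0 (border '')
j=26 s[j]='c': π[26]=0 (border '')

[0, 0, 1, 1, 1, 2, 0, 0, 0, 0, 1, 0, 0, 1, 1, 2, 0, 0, 1, 1, 1, 1, 2, 0, 0, 0, 0]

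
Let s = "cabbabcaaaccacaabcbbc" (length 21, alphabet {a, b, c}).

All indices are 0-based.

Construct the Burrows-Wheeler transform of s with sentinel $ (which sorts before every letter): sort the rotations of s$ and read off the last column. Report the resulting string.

rank  rotation                last
    0  $cabbabcaaaccacaabcbbc  c
    1  aaaccacaabcbbc$cabbabc  c
    2  aabcbbc$cabbabcaaaccac  c
    3  aaccacaabcbbc$cabbabca  a
    4  abbabcaaaccacaabcbbc$c  c
    5  abcaaaccacaabcbbc$cabb  b
    6  abcbbc$cabbabcaaaccaca  a
    7  acaabcbbc$cabbabcaaacc  c
    8  accacaabcbbc$cabbabcaa  a
    9  babcaaaccacaabcbbc$cab  b
   10  bbabcaaaccacaabcbbc$ca  a
   11  bbc$cabbabcaaaccacaabc  c
   12  bc$cabbabcaaaccacaabcb  b
   13  bcaaaccacaabcbbc$cabba  a
   14  bcbbc$cabbabcaaaccacaa  a
   15  c$cabbabcaaaccacaabcbb  b
   16  caaaccacaabcbbc$cabbab  b
   17  caabcbbc$cabbabcaaacca  a
   18  cabbabcaaaccacaabcbbc$  $
   19  cacaabcbbc$cabbabcaaac  c
   20  cbbc$cabbabcaaaccacaab  b
   21  ccacaabcbbc$cabbabcaaa  a

cccacbacabacbaabba$cba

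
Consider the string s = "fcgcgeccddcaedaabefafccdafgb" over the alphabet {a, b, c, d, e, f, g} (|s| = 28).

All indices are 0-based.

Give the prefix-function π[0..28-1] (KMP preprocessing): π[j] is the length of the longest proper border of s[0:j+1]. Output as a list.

[0, 0, 0, 0, 0, 0, 0, 0, 0, 0, 0, 0, 0, 0, 0, 0, 0, 0, 1, 0, 1, 2, 0, 0, 0, 1, 0, 0]

π[0] = 0
j=1 s[j]='c': π[1]=0 (border '')
j=2 s[j]='g': π[2]=0 (border '')
j=3 s[j]='c': π[3]=0 (border '')
j=4 s[j]='g': π[4]=0 (border '')
j=5 s[j]='e': π[5]=0 (border '')
j=6 s[j]='c': π[6]=0 (border '')
j=7 s[j]='c': π[7]=0 (border '')
j=8 s[j]='d': π[8]=0 (border '')
j=9 s[j]='d': π[9]=0 (border '')
j=10 s[j]='c': π[10]=0 (border '')
j=11 s[j]='a': π[11]=0 (border '')
j=12 s[j]='e': π[12]=0 (border '')
j=13 s[j]='d': π[13]=0 (border '')
j=14 s[j]='a': π[14]=0 (border '')
j=15 s[j]='a': π[15]=0 (border '')
j=16 s[j]='b': π[16]=0 (border '')
j=17 s[j]='e': π[17]=0 (border '')
j=18 s[j]='f': π[18]=1 (border 'f')
j=19 s[j]='a': k: 1→0; π[19]=0 (border '')
j=20 s[j]='f': π[20]=1 (border 'f')
j=21 s[j]='c': π[21]=2 (border 'fc')
j=22 s[j]='c': k: 2→0; π[22]=0 (border '')
j=23 s[j]='d': π[23]=0 (border '')
j=24 s[j]='a': π[24]=0 (border '')
j=25 s[j]='f': π[25]=1 (border 'f')
j=26 s[j]='g': k: 1→0; π[26]=0 (border '')
j=27 s[j]='b': π[27]=0 (border '')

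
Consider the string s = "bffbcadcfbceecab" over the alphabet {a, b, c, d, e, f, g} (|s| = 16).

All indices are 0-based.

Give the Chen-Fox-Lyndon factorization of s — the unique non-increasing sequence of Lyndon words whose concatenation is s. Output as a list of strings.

["bff", "bc", "adcfbceec", "ab"]

emit factor 1: 'bff' (i=0, period=3)
emit factor 2: 'bc' (i=3, period=2)
emit factor 3: 'adcfbceec' (i=5, period=9)
emit factor 4: 'ab' (i=14, period=2)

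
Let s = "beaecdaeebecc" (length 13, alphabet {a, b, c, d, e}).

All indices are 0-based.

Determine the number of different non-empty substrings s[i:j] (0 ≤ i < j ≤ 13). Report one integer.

80

sorted suffixes:
  #0 SA[0]=2  'aecdaeebecc'
  #1 SA[1]=6  'aeebecc'
  #2 SA[2]=0  'beaecdaeebecc'
  #3 SA[3]=9  'becc'
  #4 SA[4]=12  'c'
  #5 SA[5]=11  'cc'
  #6 SA[6]=4  'cdaeebecc'
  #7 SA[7]=5  'daeebecc'
  #8 SA[8]=1  'eaecdaeebecc'
  #9 SA[9]=8  'ebecc'
  #10 SA[10]=10  'ecc'
  #11 SA[11]=3  'ecdaeebecc'
  #12 SA[12]=7  'eebecc'

SA = [2, 6, 0, 9, 12, 11, 4, 5, 1, 8, 10, 3, 7]
rank  pair      lcp
   1  s[2:],s[6:]  2  'ae'
   2  s[6:],s[0:]  0  ''
   3  s[0:],s[9:]  2  'be'
   4  s[9:],s[12:]  0  ''
   5  s[12:],s[11:]  1  'c'
   6  s[11:],s[4:]  1  'c'
   7  s[4:],s[5:]  0  ''
   8  s[5:],s[1:]  0  ''
   9  s[1:],s[8:]  1  'e'
  10  s[8:],s[10:]  1  'e'
  11  s[10:],s[3:]  2  'ec'
  12  s[3:],s[7:]  1  'e'

n(n+1)/2 = 13·14/2 = 91
Σ LCP = 0 + 2 + 0 + 2 + 0 + 1 + 1 + 0 + 0 + 1 + 1 + 2 + 1 = 11
distinct = 91 − 11 = 80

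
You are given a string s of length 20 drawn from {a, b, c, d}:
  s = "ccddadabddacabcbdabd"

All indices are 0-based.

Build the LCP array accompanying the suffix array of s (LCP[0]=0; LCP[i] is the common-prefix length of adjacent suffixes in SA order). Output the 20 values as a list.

[0, 2, 3, 1, 1, 0, 1, 2, 2, 0, 1, 1, 1, 0, 1, 4, 2, 2, 1, 3]

rank→(start, suffix):
  0 → (12, 'abcbdabd')
  1 → (17, 'abd')
  2 → (6, 'abddacabcbdabd')
  3 → (10, 'acabcbdabd')
  4 → (4, 'adabddacabcbdabd')
  5 → (13, 'bcbdabd')
  6 → (18, 'bd')
  7 → (15, 'bdabd')
  8 → (7, 'bddacabcbdabd')
  9 → (11, 'cabcbdabd')
  10 → (14, 'cbdabd')
  11 → (0, 'ccddadabddacabcbdabd')
  12 → (1, 'cddadabddacabcbdabd')
  13 → (19, 'd')
  14 → (16, 'dabd')
  15 → (5, 'dabddacabcbdabd')
  16 → (9, 'dacabcbdabd')
  17 → (3, 'dadabddacabcbdabd')
  18 → (8, 'ddacabcbdabd')
  19 → (2, 'ddadabddacabcbdabd')

SA = [12, 17, 6, 10, 4, 13, 18, 15, 7, 11, 14, 0, 1, 19, 16, 5, 9, 3, 8, 2]
[i] adj suffixes → lcp
  [1] 12/17 → 2 ('ab')
  [2] 17/6 → 3 ('abd')
  [3] 6/10 → 1 ('a')
  [4] 10/4 → 1 ('a')
  [5] 4/13 → 0 ('')
  [6] 13/18 → 1 ('b')
  [7] 18/15 → 2 ('bd')
  [8] 15/7 → 2 ('bd')
  [9] 7/11 → 0 ('')
  [10] 11/14 → 1 ('c')
  [11] 14/0 → 1 ('c')
  [12] 0/1 → 1 ('c')
  [13] 1/19 → 0 ('')
  [14] 19/16 → 1 ('d')
  [15] 16/5 → 4 ('dabd')
  [16] 5/9 → 2 ('da')
  [17] 9/3 → 2 ('da')
  [18] 3/8 → 1 ('d')
  [19] 8/2 → 3 ('dda')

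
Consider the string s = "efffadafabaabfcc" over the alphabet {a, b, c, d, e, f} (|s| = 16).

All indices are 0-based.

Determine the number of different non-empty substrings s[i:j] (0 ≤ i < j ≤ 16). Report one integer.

123

sorted suffixes:
  #0 SA[0]=10  'aabfcc'
  #1 SA[1]=8  'abaabfcc'
  #2 SA[2]=11  'abfcc'
  #3 SA[3]=4  'adafabaabfcc'
  #4 SA[4]=6  'afabaabfcc'
  #5 SA[5]=9  'baabfcc'
  #6 SA[6]=12  'bfcc'
  #7 SA[7]=15  'c'
  #8 SA[8]=14  'cc'
  #9 SA[9]=5  'dafabaabfcc'
  #10 SA[10]=0  'efffadafabaabfcc'
  #11 SA[11]=7  'fabaabfcc'
  #12 SA[12]=3  'fadafabaabfcc'
  #13 SA[13]=13  'fcc'
  #14 SA[14]=2  'ffadafabaabfcc'
  #15 SA[15]=1  'fffadafabaabfcc'

SA = [10, 8, 11, 4, 6, 9, 12, 15, 14, 5, 0, 7, 3, 13, 2, 1]
i: (SA[i-1],SA[i]) lcp shared
  1: (10,8) 1 'a'
  2: (8,11) 2 'ab'
  3: (11,4) 1 'a'
  4: (4,6) 1 'a'
  5: (6,9) 0 ''
  6: (9,12) 1 'b'
  7: (12,15) 0 ''
  8: (15,14) 1 'c'
  9: (14,5) 0 ''
  10: (5,0) 0 ''
  11: (0,7) 0 ''
  12: (7,3) 2 'fa'
  13: (3,13) 1 'f'
  14: (13,2) 1 'f'
  15: (2,1) 2 'ff'

n(n+1)/2 = 16·17/2 = 136
Σ LCP = 0 + 1 + 2 + 1 + 1 + 0 + 1 + 0 + 1 + 0 + 0 + 0 + 2 + 1 + 1 + 2 = 13
distinct = 136 − 13 = 123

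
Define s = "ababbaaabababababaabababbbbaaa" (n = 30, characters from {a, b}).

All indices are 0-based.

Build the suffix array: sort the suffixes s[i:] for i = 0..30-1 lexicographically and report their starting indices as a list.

rank | idx | suffix
   0 |  29 | a
   1 |  28 | aa
   2 |  27 | aaa
   3 |   5 | aaabababababaabababbbbaaa
   4 |   6 | aabababababaabababbbbaaa
   5 |  17 | aabababbbbaaa
   6 |  15 | abaabababbbbaaa
   7 |  13 | ababaabababbbbaaa
   8 |  11 | abababaabababbbbaaa
   9 |   9 | ababababaabababbbbaaa
  10 |   7 | abababababaabababbbbaaa
  11 |  18 | abababbbbaaa
  12 |   0 | ababbaaabababababaabababbbbaaa
  13 |  20 | ababbbbaaa
  14 |   2 | abbaaabababababaabababbbbaaa
  15 |  22 | abbbbaaa
  16 |  26 | baaa
  17 |   4 | baaabababababaabababbbbaaa
  18 |  16 | baabababbbbaaa
  19 |  14 | babaabababbbbaaa
  20 |  12 | bababaabababbbbaaa
  21 |  10 | babababaabababbbbaaa
  22 |   8 | bababababaabababbbbaaa
  23 |  19 | bababbbbaaa
  24 |   1 | babbaaabababababaabababbbbaaa
  25 |  21 | babbbbaaa
  26 |  25 | bbaaa
  27 |   3 | bbaaabababababaabababbbbaaa
  28 |  24 | bbbaaa
  29 |  23 | bbbbaaa

[29, 28, 27, 5, 6, 17, 15, 13, 11, 9, 7, 18, 0, 20, 2, 22, 26, 4, 16, 14, 12, 10, 8, 19, 1, 21, 25, 3, 24, 23]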